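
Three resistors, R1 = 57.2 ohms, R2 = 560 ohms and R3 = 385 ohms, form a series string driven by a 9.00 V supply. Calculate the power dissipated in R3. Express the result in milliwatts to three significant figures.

31.0 mW

Since the resistors are in series they all carry the loop current I = V/R_total; the power in any one is I²R.
R_total = 57.2 + 560 + 385 = 1002 Ω
I = V / R_total = 9.00 / 1002 = 0.008980 A
P_R3 = I² × R3 = (0.008980)² × 385 = 0.03105 W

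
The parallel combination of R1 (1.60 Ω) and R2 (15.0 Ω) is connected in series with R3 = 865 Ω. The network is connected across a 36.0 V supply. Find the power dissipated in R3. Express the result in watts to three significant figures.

Reduce the parallel combination to a single R_p; the circuit then becomes R_p in series with the remaining resistor.
R_p = (1.60×15.0)/(1.60+15.0) = 1.446 Ω
R_total = R_p + 865 = 1.446 + 865 = 866.4 Ω
I = V / R_total = 36.0 / 866.4 = 0.04155 A
R3 is the series element, so its power is I²R.
P_R3 = (0.04155)² × 865 = 1.493 W

1.49 W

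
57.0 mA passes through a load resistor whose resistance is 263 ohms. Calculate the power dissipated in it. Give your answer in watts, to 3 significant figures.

Knowing I and R, the power is just I²R — no need to find V first.
P = (0.05700 A)² × 263 Ω = 0.8545 W

0.854 W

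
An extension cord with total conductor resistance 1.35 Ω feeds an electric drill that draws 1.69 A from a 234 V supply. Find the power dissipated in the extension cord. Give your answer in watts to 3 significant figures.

3.86 W

The extension cord is a series resistance carrying the load current; its dissipation is I²R_line.
The extension cord carries the full 1.69 A.
P_line = I² R_line = (1.690)² × 1.35 = 3.856 W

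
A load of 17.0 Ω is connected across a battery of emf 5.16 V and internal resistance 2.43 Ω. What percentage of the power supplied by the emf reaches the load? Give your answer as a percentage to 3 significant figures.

87.5 %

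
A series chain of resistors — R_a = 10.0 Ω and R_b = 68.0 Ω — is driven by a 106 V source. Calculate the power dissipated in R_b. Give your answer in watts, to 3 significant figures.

Series elements share the same current, so find I first, then use P = I²R.
R_total = 10.0 + 68.0 = 78.00 Ω
I = V / R_total = 106 / 78.00 = 1.359 A
P_R_b = I² × R_b = (1.359)² × 68.0 = 125.6 W

126 W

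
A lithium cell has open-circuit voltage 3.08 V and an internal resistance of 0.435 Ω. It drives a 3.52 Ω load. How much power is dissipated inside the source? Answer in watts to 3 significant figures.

0.264 W

The source's internal resistance is just another series element carrying I; its dissipation is I²r.
I = ε / (r + R) = 3.08 / (0.435 + 3.52) = 0.7788 A
P_int = I² r = (0.7788)² × 0.435 = 0.2638 W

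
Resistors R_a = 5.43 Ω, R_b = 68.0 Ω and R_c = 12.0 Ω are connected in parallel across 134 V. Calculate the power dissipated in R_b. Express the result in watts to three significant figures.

Every branch has 134 V across it, so for R_b the power is simply V²/R.
P_R_b = V² / R_b = (134)² / 68.0 Ω = 264.1 W

264 W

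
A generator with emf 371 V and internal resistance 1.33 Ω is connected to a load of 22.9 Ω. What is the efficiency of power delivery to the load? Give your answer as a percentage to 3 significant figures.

94.5 %

Efficiency is P_load / P_total. With a series r and R sharing the same I, P = I²R for each, so η = R/(R+r).
η = R / (R + r) = 22.9 / (22.9 + 1.33) = 0.9451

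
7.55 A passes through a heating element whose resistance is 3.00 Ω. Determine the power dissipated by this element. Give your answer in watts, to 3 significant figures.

171 W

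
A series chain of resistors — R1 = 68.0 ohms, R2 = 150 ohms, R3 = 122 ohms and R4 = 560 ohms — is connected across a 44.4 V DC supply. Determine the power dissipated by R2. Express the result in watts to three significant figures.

0.365 W

The current is common to all series resistors; compute it, then apply P = I²R for the target.
R_total = 68.0 + 150 + 122 + 560 = 900.0 Ω
I = V / R_total = 44.4 / 900.0 = 0.04933 A
P_R2 = I² × R2 = (0.04933)² × 150 = 0.3651 W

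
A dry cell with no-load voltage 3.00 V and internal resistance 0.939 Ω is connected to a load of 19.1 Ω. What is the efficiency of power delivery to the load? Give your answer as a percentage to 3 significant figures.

η = P_load/(P_load+P_int) = I²R/(I²R+I²r) = R/(R+r) — the I² cancels for series elements.
η = R / (R + r) = 19.1 / (19.1 + 0.939) = 0.9531

95.3 %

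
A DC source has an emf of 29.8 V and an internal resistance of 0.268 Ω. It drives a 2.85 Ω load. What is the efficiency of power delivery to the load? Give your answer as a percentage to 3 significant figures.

91.4 %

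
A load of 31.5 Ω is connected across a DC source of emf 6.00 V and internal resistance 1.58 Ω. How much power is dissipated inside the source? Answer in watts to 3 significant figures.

r is in series with the load, so it carries the full circuit current — the loss in it is I²r.
I = ε / (r + R) = 6.00 / (1.58 + 31.5) = 0.1814 A
P_int = I² r = (0.1814)² × 1.58 = 0.05198 W

0.0520 W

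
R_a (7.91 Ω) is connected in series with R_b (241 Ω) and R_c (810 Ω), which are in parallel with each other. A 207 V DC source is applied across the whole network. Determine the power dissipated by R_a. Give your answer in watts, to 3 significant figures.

Replace R_b and R_c with their parallel equivalent so the circuit becomes R_a in series with R_p.
R_p = (241×810)/(241+810) = 185.7 Ω
R_total = 7.91 + 185.7 = 193.6 Ω
I = V / R_total = 207 / 193.6 = 1.069 A
All the current flows through R_a; use P = I²R.
P_R_a = (1.069)² × 7.91 = 9.038 W

9.04 W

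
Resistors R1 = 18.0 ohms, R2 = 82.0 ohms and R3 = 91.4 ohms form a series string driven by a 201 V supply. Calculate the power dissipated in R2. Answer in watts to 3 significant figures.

Since the resistors are in series they all carry the loop current I = V/R_total; the power in any one is I²R.
R_total = 18.0 + 82.0 + 91.4 = 191.4 Ω
I = V / R_total = 201 / 191.4 = 1.050 A
P_R2 = I² × R2 = (1.050)² × 82.0 = 90.43 W

90.4 W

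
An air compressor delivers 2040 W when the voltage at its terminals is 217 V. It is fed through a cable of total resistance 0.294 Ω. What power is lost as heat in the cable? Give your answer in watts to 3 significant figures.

26.0 W

The cable is a series resistance carrying the load current; its dissipation is I²R_line.
I = P / V = 2040 / 217 = 9.401 A through the cable.
P_line = I² R_line = (9.401)² × 0.294 = 25.98 W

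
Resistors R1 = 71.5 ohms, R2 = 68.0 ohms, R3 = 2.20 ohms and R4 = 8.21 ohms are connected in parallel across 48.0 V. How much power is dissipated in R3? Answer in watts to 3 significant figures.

1050 W

Every branch has 48.0 V across it, so for R3 the power is simply V²/R.
P_R3 = V² / R3 = (48.0)² / 2.20 Ω = 1047 W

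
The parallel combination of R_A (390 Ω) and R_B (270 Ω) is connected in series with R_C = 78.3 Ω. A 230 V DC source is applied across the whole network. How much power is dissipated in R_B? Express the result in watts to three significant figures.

Combine R_A and R_B into their parallel equivalent first, reducing the network to two series resistors.
R_p = (390×270)/(390+270) = 159.5 Ω
R_total = R_p + 78.3 = 159.5 + 78.3 = 237.8 Ω
I = V / R_total = 230 / 237.8 = 0.9670 A
Voltage across the parallel pair: V_p = I × R_p = 0.9670 × 159.5 = 154.3 V
R_B sits across V_p; its power is V_p²/R.
P_R_B = (154.3)² / 270 = 88.16 W

88.2 W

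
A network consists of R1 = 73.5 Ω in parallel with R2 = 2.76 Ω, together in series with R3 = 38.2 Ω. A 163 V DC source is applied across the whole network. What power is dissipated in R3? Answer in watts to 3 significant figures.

Reduce the parallel combination to a single R_p; the circuit then becomes R_p in series with the remaining resistor.
R_p = (73.5×2.76)/(73.5+2.76) = 2.660 Ω
R_total = R_p + 38.2 = 2.660 + 38.2 = 40.86 Ω
I = V / R_total = 163 / 40.86 = 3.989 A
R3 carries the full series current, so P = I²R.
P_R3 = (3.989)² × 38.2 = 607.9 W

608 W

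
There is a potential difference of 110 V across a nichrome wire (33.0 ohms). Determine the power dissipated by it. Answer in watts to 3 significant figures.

367 W

We know the drop across the element and its resistance — P = V²/R, one step.
P = (110 V)² / 33.0 Ω = 366.7 W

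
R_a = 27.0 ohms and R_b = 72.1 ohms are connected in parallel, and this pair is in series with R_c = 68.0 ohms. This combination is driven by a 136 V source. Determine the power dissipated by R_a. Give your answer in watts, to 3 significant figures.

34.4 W

Combine R_a and R_b into their parallel equivalent first, reducing the network to two series resistors.
R_p = (27.0×72.1)/(27.0+72.1) = 19.64 Ω
R_total = R_p + 68.0 = 19.64 + 68.0 = 87.64 Ω
I = V / R_total = 136 / 87.64 = 1.552 A
Voltage across the parallel pair: V_p = I × R_p = 1.552 × 19.64 = 30.48 V
R_a sits across V_p; its power is V_p²/R.
P_R_a = (30.48)² / 27.0 = 34.41 W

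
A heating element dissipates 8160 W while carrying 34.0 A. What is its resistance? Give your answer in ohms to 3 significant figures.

From P = V I = I²R = V²/R, with the two given quantities we get R = P / I².
R = 8160 / (34.00)² = 7.059 Ω

7.06 Ω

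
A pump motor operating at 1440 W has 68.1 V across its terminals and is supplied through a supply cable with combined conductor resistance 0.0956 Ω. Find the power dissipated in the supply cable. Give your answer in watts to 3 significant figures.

42.7 W

Line loss is just I²R for the cable — we know both I and R_line directly.
I = P / V = 1440 / 68.1 = 21.15 A through the supply cable.
P_line = I² R_line = (21.15)² × 0.0956 = 42.75 W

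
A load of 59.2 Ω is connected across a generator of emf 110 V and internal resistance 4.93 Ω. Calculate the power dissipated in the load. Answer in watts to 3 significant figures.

Find the circuit current first, then P = I²R for the load (series elements share I).
I = ε / (r + R) = 110 / (4.93 + 59.2) = 1.715 A
P_load = I² R = (1.715)² × 59.2 = 174.2 W

174 W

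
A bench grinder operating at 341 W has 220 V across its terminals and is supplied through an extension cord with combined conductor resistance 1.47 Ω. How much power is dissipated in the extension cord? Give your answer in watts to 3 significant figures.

3.53 W

Only the current and the line resistance are needed for the I²R loss.
I = P / V = 341 / 220 = 1.550 A through the extension cord.
P_line = I² R_line = (1.550)² × 1.47 = 3.532 W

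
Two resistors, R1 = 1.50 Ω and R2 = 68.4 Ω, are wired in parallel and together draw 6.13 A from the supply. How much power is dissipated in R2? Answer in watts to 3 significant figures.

The branches share the same voltage, but only the total current is given — find V from the equivalent resistance first.
1/R_eq = 1/1.50 + 1/68.4 ⇒ R_eq = 1.468 Ω
V = I_total × R_eq = 6.130 × 1.468 = 8.998 V
P_R2 = V² / R2 = (8.998)² / 68.4 = 1.184 W

1.18 W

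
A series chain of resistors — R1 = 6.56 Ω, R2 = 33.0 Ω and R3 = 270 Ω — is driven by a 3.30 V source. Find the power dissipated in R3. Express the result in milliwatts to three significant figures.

30.7 mW

Every series element carries the same I. Get I from the total resistance, then P = I² × R3.
R_total = 6.56 + 33.0 + 270 = 309.6 Ω
I = V / R_total = 3.30 / 309.6 = 0.01066 A
P_R3 = I² × R3 = (0.01066)² × 270 = 0.03068 W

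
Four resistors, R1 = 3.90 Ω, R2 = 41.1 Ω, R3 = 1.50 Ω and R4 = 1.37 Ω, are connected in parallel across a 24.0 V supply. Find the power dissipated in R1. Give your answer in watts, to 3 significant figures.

148 W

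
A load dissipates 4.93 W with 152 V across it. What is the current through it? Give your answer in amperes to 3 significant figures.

Rearranging the power relation for the two known quantities gives I = P / V.
I = 4.93 / 152 = 0.03243 A

0.0324 A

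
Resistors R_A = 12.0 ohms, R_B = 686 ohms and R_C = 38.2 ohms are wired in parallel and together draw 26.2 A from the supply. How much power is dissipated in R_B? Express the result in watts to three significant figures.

The branches share the same voltage, but only the total current is given — find V from the equivalent resistance first.
1/R_eq = 1/12.0 + 1/686 + 1/38.2 ⇒ R_eq = 9.012 Ω
V = I_total × R_eq = 26.20 × 9.012 = 236.1 V
P_R_B = V² / R_B = (236.1)² / 686 = 81.26 W

81.3 W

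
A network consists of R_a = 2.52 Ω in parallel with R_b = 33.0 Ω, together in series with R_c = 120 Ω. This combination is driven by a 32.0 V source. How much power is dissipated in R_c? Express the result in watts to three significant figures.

Reduce the parallel combination to a single R_p; the circuit then becomes R_p in series with the remaining resistor.
R_p = (2.52×33.0)/(2.52+33.0) = 2.341 Ω
R_total = R_p + 120 = 2.341 + 120 = 122.3 Ω
I = V / R_total = 32.0 / 122.3 = 0.2616 A
R_c is the series element, so its power is I²R.
P_R_c = (0.2616)² × 120 = 8.210 W

8.21 W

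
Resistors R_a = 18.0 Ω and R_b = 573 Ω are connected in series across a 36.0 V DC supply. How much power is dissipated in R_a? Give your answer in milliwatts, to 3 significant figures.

66.8 mW

The current is common to all series resistors; compute it, then apply P = I²R for the target.
R_total = 18.0 + 573 = 591.0 Ω
I = V / R_total = 36.0 / 591.0 = 0.06091 A
P_R_a = I² × R_a = (0.06091)² × 18.0 = 0.06679 W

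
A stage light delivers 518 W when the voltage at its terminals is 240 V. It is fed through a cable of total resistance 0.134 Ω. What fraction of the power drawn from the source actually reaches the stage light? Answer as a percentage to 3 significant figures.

I = P / V = 518 / 240 = 2.158 A through the cable.
P_line = I² R_line = (2.158)² × 0.134 = 0.6242 W
P_source = P_load + P_line = 518.0 + 0.6242 = 518.6 W
η = P_load / P_source = 518.0 / 518.6 = 0.9988

99.9 %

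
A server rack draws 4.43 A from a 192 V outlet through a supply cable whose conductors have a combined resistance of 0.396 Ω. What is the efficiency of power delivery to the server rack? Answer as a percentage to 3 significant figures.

The supply cable carries the full 4.43 A.
P_line = I² R_line = (4.430)² × 0.396 = 7.771 W
P_source = V I = 192 × 4.430 = 850.6 W; P_load = 842.8 W
η = P_load / P_source = 842.8 / 850.6 = 0.9909

99.1 %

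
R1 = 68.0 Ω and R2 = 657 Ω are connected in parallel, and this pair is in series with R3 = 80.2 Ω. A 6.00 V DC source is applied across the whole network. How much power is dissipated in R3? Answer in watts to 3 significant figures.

0.144 W

Collapse the R1‖R2 pair into one equivalent R_p; then R_p and R3 form a series string.
R_p = (68.0×657)/(68.0+657) = 61.62 Ω
R_total = R_p + 80.2 = 61.62 + 80.2 = 141.8 Ω
I = V / R_total = 6.00 / 141.8 = 0.04231 A
R3 carries the full series current, so P = I²R.
P_R3 = (0.04231)² × 80.2 = 0.1435 W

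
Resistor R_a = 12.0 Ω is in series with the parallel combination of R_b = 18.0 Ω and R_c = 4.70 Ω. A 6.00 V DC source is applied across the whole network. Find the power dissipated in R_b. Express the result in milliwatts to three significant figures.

112 mW

Replace R_b and R_c with their parallel equivalent so the circuit becomes R_a in series with R_p.
R_p = (18.0×4.70)/(18.0+4.70) = 3.727 Ω
R_total = 12.0 + 3.727 = 15.73 Ω
I = V / R_total = 6.00 / 15.73 = 0.3815 A
Voltage across the parallel pair: V_p = I × R_p = 0.3815 × 3.727 = 1.422 V
R_b is across V_p, so use P = V²/R for that branch.
P_R_b = (1.422)² / 18.0 = 0.1123 W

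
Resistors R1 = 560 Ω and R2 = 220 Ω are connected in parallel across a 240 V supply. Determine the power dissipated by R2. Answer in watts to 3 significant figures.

Every branch has 240 V across it, so for R2 the power is simply V²/R.
P_R2 = V² / R2 = (240)² / 220 Ω = 261.8 W

262 W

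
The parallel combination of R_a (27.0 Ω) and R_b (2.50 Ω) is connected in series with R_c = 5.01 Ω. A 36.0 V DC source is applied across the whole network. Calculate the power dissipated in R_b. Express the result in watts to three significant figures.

51.0 W

Combine R_a and R_b into their parallel equivalent first, reducing the network to two series resistors.
R_p = (27.0×2.50)/(27.0+2.50) = 2.288 Ω
R_total = R_p + 5.01 = 2.288 + 5.01 = 7.298 Ω
I = V / R_total = 36.0 / 7.298 = 4.933 A
Voltage across the parallel pair: V_p = I × R_p = 4.933 × 2.288 = 11.29 V
R_b has V_p across it, so P = V_p²/R_b.
P_R_b = (11.29)² / 2.50 = 50.96 W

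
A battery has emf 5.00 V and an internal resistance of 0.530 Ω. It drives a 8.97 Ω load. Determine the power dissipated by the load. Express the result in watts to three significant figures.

With r and R in series, I = ε/(r+R); the load dissipates I²R.
I = ε / (r + R) = 5.00 / (0.530 + 8.97) = 0.5263 A
P_load = I² R = (0.5263)² × 8.97 = 2.485 W

2.48 W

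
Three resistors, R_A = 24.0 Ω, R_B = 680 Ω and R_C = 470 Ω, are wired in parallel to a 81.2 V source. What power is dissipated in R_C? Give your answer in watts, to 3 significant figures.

14.0 W

The supply voltage appears across each parallel branch — just use P = V²/R_C.
P_R_C = V² / R_C = (81.2)² / 470 Ω = 14.03 W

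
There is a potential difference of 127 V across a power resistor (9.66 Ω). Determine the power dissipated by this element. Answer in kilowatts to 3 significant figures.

1.67 kW

We know the drop across the element and its resistance — P = V²/R, one step.
P = (127 V)² / 9.66 Ω = 1670 W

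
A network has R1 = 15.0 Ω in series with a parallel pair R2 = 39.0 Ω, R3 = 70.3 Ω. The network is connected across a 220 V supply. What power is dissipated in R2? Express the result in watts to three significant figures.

Collapse R2‖R3 to a single equivalent, reducing the network to two series elements.
R_p = (39.0×70.3)/(39.0+70.3) = 25.08 Ω
R_total = 15.0 + 25.08 = 40.08 Ω
I = V / R_total = 220 / 40.08 = 5.488 A
Voltage across the parallel pair: V_p = I × R_p = 5.488 × 25.08 = 137.7 V
R2 sees V_p directly, so P = V_p² / R2.
P_R2 = (137.7)² / 39.0 = 486.0 W

486 W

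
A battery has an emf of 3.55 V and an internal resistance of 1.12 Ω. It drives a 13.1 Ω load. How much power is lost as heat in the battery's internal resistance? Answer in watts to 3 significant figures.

0.0698 W

r is in series with the load, so it carries the full circuit current — the loss in it is I²r.
I = ε / (r + R) = 3.55 / (1.12 + 13.1) = 0.2496 A
P_int = I² r = (0.2496)² × 1.12 = 0.06980 W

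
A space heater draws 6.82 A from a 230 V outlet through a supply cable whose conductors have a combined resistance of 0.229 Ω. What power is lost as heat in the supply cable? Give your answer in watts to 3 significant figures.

10.7 W

Line loss is just I²R for the cable — we know both I and R_line directly.
The supply cable carries the full 6.82 A.
P_line = I² R_line = (6.820)² × 0.229 = 10.65 W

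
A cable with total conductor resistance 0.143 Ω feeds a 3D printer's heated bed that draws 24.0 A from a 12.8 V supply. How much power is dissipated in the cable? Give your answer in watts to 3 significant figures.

The cable and load are in series, so the same current flows in both; the loss is I²R_line.
The cable carries the full 24.0 A.
P_line = I² R_line = (24.00)² × 0.143 = 82.37 W

82.4 W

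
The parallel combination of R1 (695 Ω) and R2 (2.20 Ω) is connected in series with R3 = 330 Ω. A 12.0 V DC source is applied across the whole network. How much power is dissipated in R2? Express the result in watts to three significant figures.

Collapse the R1‖R2 pair into one equivalent R_p; then R_p and R3 form a series string.
R_p = (695×2.20)/(695+2.20) = 2.193 Ω
R_total = R_p + 330 = 2.193 + 330 = 332.2 Ω
I = V / R_total = 12.0 / 332.2 = 0.03612 A
Voltage across the parallel pair: V_p = I × R_p = 0.03612 × 2.193 = 0.07922 V
R2 sits across V_p; its power is V_p²/R.
P_R2 = (0.07922)² / 2.20 = 0.002853 W

0.00285 W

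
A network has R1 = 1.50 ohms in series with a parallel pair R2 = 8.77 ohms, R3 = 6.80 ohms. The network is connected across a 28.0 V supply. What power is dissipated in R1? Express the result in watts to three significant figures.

41.4 W

First combine the parallel branches into one equivalent R_p, then R1 + R_p is a series pair.
R_p = (8.77×6.80)/(8.77+6.80) = 3.830 Ω
R_total = 1.50 + 3.830 = 5.330 Ω
I = V / R_total = 28.0 / 5.330 = 5.253 A
All the current flows through R1; use P = I²R.
P_R1 = (5.253)² × 1.50 = 41.39 W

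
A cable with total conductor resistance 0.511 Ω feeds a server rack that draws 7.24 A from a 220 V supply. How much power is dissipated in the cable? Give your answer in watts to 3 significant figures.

The cable is a series resistance carrying the load current; its dissipation is I²R_line.
The cable carries the full 7.24 A.
P_line = I² R_line = (7.240)² × 0.511 = 26.79 W

26.8 W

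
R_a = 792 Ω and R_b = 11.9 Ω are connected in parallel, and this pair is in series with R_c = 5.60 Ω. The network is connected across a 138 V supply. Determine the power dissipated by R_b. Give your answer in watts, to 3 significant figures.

733 W

Reduce the parallel combination to a single R_p; the circuit then becomes R_p in series with the remaining resistor.
R_p = (792×11.9)/(792+11.9) = 11.72 Ω
R_total = R_p + 5.60 = 11.72 + 5.60 = 17.32 Ω
I = V / R_total = 138 / 17.32 = 7.966 A
Voltage across the parallel pair: V_p = I × R_p = 7.966 × 11.72 = 93.39 V
R_b has V_p across it, so P = V_p²/R_b.
P_R_b = (93.39)² / 11.9 = 732.9 W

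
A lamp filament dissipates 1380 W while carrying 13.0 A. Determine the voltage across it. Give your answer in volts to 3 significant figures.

Inverting the appropriate power form: V = P / I.
V = 1380 / 13.00 = 106.2 V

106 V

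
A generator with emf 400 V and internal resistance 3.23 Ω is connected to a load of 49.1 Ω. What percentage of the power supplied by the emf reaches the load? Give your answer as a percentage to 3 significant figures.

Efficiency is P_load / P_total. With a series r and R sharing the same I, P = I²R for each, so η = R/(R+r).
η = R / (R + r) = 49.1 / (49.1 + 3.23) = 0.9383

93.8 %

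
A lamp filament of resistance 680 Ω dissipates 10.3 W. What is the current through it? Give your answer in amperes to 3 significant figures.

The two known quantities fix the third via I = √(P / R).
I = √(10.3 / 680) = 0.1231 A

0.123 A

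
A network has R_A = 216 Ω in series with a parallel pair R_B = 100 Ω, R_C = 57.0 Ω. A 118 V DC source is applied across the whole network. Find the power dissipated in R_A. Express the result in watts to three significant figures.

47.2 W

Reduce the parallel pair to R_p first; the network is then a simple series string.
R_p = (100×57.0)/(100+57.0) = 36.31 Ω
R_total = 216 + 36.31 = 252.3 Ω
I = V / R_total = 118 / 252.3 = 0.4677 A
R_A carries the full series current, so P = I²R.
P_R_A = (0.4677)² × 216 = 47.25 W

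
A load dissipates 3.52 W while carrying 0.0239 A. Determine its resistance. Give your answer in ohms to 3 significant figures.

6160 Ω

The two known quantities fix the third via R = P / I².
R = 3.52 / (0.02390)² = 6162 Ω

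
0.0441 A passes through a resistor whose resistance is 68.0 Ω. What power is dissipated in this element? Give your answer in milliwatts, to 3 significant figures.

With I and R stated, P = I²R applies in one step.
P = (0.04410 A)² × 68.0 Ω = 0.1322 W

132 mW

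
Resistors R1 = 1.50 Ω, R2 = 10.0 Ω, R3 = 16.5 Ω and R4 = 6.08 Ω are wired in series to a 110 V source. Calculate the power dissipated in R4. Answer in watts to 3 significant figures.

63.3 W

In a series string the same current flows through every resistor — find that current, then P = I²R for the one we want.
R_total = 1.50 + 10.0 + 16.5 + 6.08 = 34.08 Ω
I = V / R_total = 110 / 34.08 = 3.228 A
P_R4 = I² × R4 = (3.228)² × 6.08 = 63.34 W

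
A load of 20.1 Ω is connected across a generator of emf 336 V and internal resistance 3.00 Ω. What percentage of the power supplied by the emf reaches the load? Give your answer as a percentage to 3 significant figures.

The source delivers εI, of which I²R reaches the load and I²r is lost; since I is common, η = R/(R+r).
η = R / (R + r) = 20.1 / (20.1 + 3.00) = 0.8701

87.0 %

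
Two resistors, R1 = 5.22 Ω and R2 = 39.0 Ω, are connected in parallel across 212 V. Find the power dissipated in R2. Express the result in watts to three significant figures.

1150 W

Each parallel branch sees the full supply voltage, so P = V²/R applies directly to the target branch.
P_R2 = V² / R2 = (212)² / 39.0 Ω = 1152 W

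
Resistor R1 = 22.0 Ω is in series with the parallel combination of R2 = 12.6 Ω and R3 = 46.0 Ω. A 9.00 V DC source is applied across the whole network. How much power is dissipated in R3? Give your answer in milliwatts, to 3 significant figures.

169 mW

Collapse R2‖R3 to a single equivalent, reducing the network to two series elements.
R_p = (12.6×46.0)/(12.6+46.0) = 9.891 Ω
R_total = 22.0 + 9.891 = 31.89 Ω
I = V / R_total = 9.00 / 31.89 = 0.2822 A
Voltage across the parallel pair: V_p = I × R_p = 0.2822 × 9.891 = 2.791 V
With V_p across R3, its power is V_p²/R3.
P_R3 = (2.791)² / 46.0 = 0.1694 W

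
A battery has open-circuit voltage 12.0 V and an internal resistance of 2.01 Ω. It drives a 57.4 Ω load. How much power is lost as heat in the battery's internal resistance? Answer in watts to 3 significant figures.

0.0820 W

Internal loss is I²r, with I set by the total series resistance r+R.
I = ε / (r + R) = 12.0 / (2.01 + 57.4) = 0.2020 A
P_int = I² r = (0.2020)² × 2.01 = 0.08200 W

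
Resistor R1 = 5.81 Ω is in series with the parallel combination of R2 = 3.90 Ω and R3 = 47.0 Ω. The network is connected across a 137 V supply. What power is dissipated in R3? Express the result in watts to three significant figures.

58.5 W

Reduce the parallel pair to R_p first; the network is then a simple series string.
R_p = (3.90×47.0)/(3.90+47.0) = 3.601 Ω
R_total = 5.81 + 3.601 = 9.411 Ω
I = V / R_total = 137 / 9.411 = 14.56 A
Voltage across the parallel pair: V_p = I × R_p = 14.56 × 3.601 = 52.42 V
R3 sees V_p directly, so P = V_p² / R3.
P_R3 = (52.42)² / 47.0 = 58.47 W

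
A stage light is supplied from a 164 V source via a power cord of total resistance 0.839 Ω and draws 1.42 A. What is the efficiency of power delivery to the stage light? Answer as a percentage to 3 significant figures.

99.3 %

The power cord carries the full 1.42 A.
P_line = I² R_line = (1.420)² × 0.839 = 1.692 W
P_source = V I = 164 × 1.420 = 232.9 W; P_load = 231.2 W
η = P_load / P_source = 231.2 / 232.9 = 0.9927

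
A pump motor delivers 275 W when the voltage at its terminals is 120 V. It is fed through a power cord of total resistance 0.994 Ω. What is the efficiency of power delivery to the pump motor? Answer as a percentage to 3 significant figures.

98.1 %

I = P / V = 275 / 120 = 2.292 A through the power cord.
P_line = I² R_line = (2.292)² × 0.994 = 5.220 W
P_source = P_load + P_line = 275.0 + 5.220 = 280.2 W
η = P_load / P_source = 275.0 / 280.2 = 0.9814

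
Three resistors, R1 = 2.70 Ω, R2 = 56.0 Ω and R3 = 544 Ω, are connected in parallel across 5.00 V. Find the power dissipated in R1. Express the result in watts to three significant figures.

Each parallel branch sees the full supply voltage, so P = V²/R applies directly to the target branch.
P_R1 = V² / R1 = (5.00)² / 2.70 Ω = 9.259 W

9.26 W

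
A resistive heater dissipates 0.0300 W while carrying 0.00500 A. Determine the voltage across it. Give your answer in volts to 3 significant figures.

6.00 V

Inverting the appropriate power form: V = P / I.
V = 0.0300 / 0.005000 = 6.000 V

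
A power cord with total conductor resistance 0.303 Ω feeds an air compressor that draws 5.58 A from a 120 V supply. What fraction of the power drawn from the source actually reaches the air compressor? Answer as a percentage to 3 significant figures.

98.6 %

The power cord carries the full 5.58 A.
P_line = I² R_line = (5.580)² × 0.303 = 9.434 W
P_source = V I = 120 × 5.580 = 669.6 W; P_load = 660.2 W
η = P_load / P_source = 660.2 / 669.6 = 0.9859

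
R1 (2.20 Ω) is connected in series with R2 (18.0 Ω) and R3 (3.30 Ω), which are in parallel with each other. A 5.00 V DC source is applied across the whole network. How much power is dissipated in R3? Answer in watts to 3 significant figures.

First combine the parallel branches into one equivalent R_p, then R1 + R_p is a series pair.
R_p = (18.0×3.30)/(18.0+3.30) = 2.789 Ω
R_total = 2.20 + 2.789 = 4.989 Ω
I = V / R_total = 5.00 / 4.989 = 1.002 A
Voltage across the parallel pair: V_p = I × R_p = 1.002 × 2.789 = 2.795 V
R3 is across V_p, so use P = V²/R for that branch.
P_R3 = (2.795)² / 3.30 = 2.367 W

2.37 W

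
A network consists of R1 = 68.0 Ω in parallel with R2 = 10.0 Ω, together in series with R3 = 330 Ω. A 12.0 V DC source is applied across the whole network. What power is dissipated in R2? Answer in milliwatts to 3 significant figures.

Collapse the R1‖R2 pair into one equivalent R_p; then R_p and R3 form a series string.
R_p = (68.0×10.0)/(68.0+10.0) = 8.718 Ω
R_total = R_p + 330 = 8.718 + 330 = 338.7 Ω
I = V / R_total = 12.0 / 338.7 = 0.03543 A
Voltage across the parallel pair: V_p = I × R_p = 0.03543 × 8.718 = 0.3089 V
R2 sits across V_p; its power is V_p²/R.
P_R2 = (0.3089)² / 10.0 = 0.009539 W

9.54 mW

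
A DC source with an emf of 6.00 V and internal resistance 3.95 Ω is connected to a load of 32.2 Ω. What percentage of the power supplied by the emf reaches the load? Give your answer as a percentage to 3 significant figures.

Efficiency is P_load / P_total. With a series r and R sharing the same I, P = I²R for each, so η = R/(R+r).
η = R / (R + r) = 32.2 / (32.2 + 3.95) = 0.8907

89.1 %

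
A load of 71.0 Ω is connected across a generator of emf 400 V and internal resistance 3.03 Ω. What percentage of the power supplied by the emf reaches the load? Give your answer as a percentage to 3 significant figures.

95.9 %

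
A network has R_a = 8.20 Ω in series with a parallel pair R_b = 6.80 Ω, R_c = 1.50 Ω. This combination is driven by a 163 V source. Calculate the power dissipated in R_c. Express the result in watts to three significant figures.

301 W

Reduce the parallel pair to R_p first; the network is then a simple series string.
R_p = (6.80×1.50)/(6.80+1.50) = 1.229 Ω
R_total = 8.20 + 1.229 = 9.429 Ω
I = V / R_total = 163 / 9.429 = 17.29 A
Voltage across the parallel pair: V_p = I × R_p = 17.29 × 1.229 = 21.24 V
R_c sees V_p directly, so P = V_p² / R_c.
P_R_c = (21.24)² / 1.50 = 300.9 W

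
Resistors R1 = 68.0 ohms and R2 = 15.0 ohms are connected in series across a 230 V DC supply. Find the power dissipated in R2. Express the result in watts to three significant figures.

115 W

In a series string the same current flows through every resistor — find that current, then P = I²R for the one we want.
R_total = 68.0 + 15.0 = 83.00 Ω
I = V / R_total = 230 / 83.00 = 2.771 A
P_R2 = I² × R2 = (2.771)² × 15.0 = 115.2 W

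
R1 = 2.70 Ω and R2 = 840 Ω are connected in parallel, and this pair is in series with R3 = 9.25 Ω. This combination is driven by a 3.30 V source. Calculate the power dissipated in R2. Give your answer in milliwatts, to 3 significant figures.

Combine R1 and R2 into their parallel equivalent first, reducing the network to two series resistors.
R_p = (2.70×840)/(2.70+840) = 2.691 Ω
R_total = R_p + 9.25 = 2.691 + 9.25 = 11.94 Ω
I = V / R_total = 3.30 / 11.94 = 0.2764 A
Voltage across the parallel pair: V_p = I × R_p = 0.2764 × 2.691 = 0.7438 V
R2 sits across V_p; its power is V_p²/R.
P_R2 = (0.7438)² / 840 = 0.0006585 W

0.659 mW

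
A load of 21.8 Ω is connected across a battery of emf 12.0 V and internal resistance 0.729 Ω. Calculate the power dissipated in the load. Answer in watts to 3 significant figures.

6.18 W

Load and internal resistance form a series loop — compute the loop current, then the load power via I²R.
I = ε / (r + R) = 12.0 / (0.729 + 21.8) = 0.5326 A
P_load = I² R = (0.5326)² × 21.8 = 6.185 W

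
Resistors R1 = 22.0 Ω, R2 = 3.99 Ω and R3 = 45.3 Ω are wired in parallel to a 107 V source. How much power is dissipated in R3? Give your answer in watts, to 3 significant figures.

253 W

Each parallel branch sees the full supply voltage, so P = V²/R applies directly to the target branch.
P_R3 = V² / R3 = (107)² / 45.3 Ω = 252.7 W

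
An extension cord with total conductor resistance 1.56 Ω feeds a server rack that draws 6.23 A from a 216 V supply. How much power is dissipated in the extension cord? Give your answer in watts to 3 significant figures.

60.5 W

Only the current and the line resistance are needed for the I²R loss.
The extension cord carries the full 6.23 A.
P_line = I² R_line = (6.230)² × 1.56 = 60.55 W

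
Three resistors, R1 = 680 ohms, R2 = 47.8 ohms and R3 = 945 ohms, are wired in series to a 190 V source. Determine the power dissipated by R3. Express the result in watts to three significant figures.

Series elements share the same current, so find I first, then use P = I²R.
R_total = 680 + 47.8 + 945 = 1673 Ω
I = V / R_total = 190 / 1673 = 0.1136 A
P_R3 = I² × R3 = (0.1136)² × 945 = 12.19 W

12.2 W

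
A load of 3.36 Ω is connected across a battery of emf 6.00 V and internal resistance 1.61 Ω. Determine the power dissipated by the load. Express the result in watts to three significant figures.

4.90 W

With r and R in series, I = ε/(r+R); the load dissipates I²R.
I = ε / (r + R) = 6.00 / (1.61 + 3.36) = 1.207 A
P_load = I² R = (1.207)² × 3.36 = 4.897 W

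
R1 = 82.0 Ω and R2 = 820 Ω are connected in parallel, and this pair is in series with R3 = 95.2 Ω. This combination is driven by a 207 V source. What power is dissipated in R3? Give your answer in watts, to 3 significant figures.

Collapse the R1‖R2 pair into one equivalent R_p; then R_p and R3 form a series string.
R_p = (82.0×820)/(82.0+820) = 74.55 Ω
R_total = R_p + 95.2 = 74.55 + 95.2 = 169.7 Ω
I = V / R_total = 207 / 169.7 = 1.219 A
R3 carries the full series current, so P = I²R.
P_R3 = (1.219)² × 95.2 = 141.6 W

142 W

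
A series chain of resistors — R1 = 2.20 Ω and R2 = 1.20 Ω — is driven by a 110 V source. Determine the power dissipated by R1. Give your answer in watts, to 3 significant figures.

In a series string the same current flows through every resistor — find that current, then P = I²R for the one we want.
R_total = 2.20 + 1.20 = 3.400 Ω
I = V / R_total = 110 / 3.400 = 32.35 A
P_R1 = I² × R1 = (32.35)² × 2.20 = 2303 W

2300 W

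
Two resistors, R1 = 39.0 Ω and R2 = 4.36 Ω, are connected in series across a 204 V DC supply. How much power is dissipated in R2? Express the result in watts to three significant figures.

Every series element carries the same I. Get I from the total resistance, then P = I² × R2.
R_total = 39.0 + 4.36 = 43.36 Ω
I = V / R_total = 204 / 43.36 = 4.705 A
P_R2 = I² × R2 = (4.705)² × 4.36 = 96.51 W

96.5 W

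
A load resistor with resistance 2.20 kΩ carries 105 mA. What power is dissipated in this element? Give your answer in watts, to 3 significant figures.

Current and resistance are given, so P = I²R is the direct form.
P = (0.1050 A)² × 2200 Ω = 24.25 W

24.3 W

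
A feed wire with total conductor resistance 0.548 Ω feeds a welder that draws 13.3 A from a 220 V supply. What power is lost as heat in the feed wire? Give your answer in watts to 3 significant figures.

96.9 W

Line loss is just I²R for the cable — we know both I and R_line directly.
The feed wire carries the full 13.3 A.
P_line = I² R_line = (13.30)² × 0.548 = 96.94 W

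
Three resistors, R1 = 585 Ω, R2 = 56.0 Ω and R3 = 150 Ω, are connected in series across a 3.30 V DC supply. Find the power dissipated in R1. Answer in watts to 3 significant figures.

0.0102 W

Since the resistors are in series they all carry the loop current I = V/R_total; the power in any one is I²R.
R_total = 585 + 56.0 + 150 = 791.0 Ω
I = V / R_total = 3.30 / 791.0 = 0.004172 A
P_R1 = I² × R1 = (0.004172)² × 585 = 0.01018 W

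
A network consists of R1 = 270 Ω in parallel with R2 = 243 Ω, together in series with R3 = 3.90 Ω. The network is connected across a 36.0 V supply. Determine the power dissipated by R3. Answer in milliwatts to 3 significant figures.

291 mW

Combine R1 and R2 into their parallel equivalent first, reducing the network to two series resistors.
R_p = (270×243)/(270+243) = 127.9 Ω
R_total = R_p + 3.90 = 127.9 + 3.90 = 131.8 Ω
I = V / R_total = 36.0 / 131.8 = 0.2732 A
All the supply current flows through R3; use P = I²R3.
P_R3 = (0.2732)² × 3.90 = 0.2910 W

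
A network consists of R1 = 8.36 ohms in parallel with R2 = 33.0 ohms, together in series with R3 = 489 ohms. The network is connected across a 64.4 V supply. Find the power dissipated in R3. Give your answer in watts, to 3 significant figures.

8.25 W

Collapse the R1‖R2 pair into one equivalent R_p; then R_p and R3 form a series string.
R_p = (8.36×33.0)/(8.36+33.0) = 6.670 Ω
R_total = R_p + 489 = 6.670 + 489 = 495.7 Ω
I = V / R_total = 64.4 / 495.7 = 0.1299 A
R3 is the series element, so its power is I²R.
P_R3 = (0.1299)² × 489 = 8.255 W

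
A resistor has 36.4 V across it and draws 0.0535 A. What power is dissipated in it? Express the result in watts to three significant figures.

1.95 W

V and I are known directly — P = V I, no intermediate step needed.
P = 36.4 V × 0.05350 A = 1.947 W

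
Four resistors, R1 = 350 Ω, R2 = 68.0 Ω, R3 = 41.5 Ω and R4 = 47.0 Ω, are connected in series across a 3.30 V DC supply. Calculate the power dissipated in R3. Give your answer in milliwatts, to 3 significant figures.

1.76 mW

Every series element carries the same I. Get I from the total resistance, then P = I² × R3.
R_total = 350 + 68.0 + 41.5 + 47.0 = 506.5 Ω
I = V / R_total = 3.30 / 506.5 = 0.006515 A
P_R3 = I² × R3 = (0.006515)² × 41.5 = 0.001762 W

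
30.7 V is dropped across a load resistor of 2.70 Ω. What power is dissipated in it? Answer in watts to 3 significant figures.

V and R are stated; P = V²/R avoids computing the current.
P = (30.7 V)² / 2.70 Ω = 349.1 W

349 W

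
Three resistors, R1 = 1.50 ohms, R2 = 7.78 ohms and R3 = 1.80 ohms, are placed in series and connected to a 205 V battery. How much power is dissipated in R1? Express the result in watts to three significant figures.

Every series element carries the same I. Get I from the total resistance, then P = I² × R1.
R_total = 1.50 + 7.78 + 1.80 = 11.08 Ω
I = V / R_total = 205 / 11.08 = 18.50 A
P_R1 = I² × R1 = (18.50)² × 1.50 = 513.5 W

513 W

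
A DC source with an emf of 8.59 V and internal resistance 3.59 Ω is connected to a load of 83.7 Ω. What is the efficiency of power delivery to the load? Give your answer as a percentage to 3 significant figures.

η = P_load/(P_load+P_int) = I²R/(I²R+I²r) = R/(R+r) — the I² cancels for series elements.
η = R / (R + r) = 83.7 / (83.7 + 3.59) = 0.9589

95.9 %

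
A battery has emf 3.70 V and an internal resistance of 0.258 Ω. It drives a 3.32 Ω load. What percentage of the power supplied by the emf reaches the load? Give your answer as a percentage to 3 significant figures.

Efficiency is P_load / P_total. With a series r and R sharing the same I, P = I²R for each, so η = R/(R+r).
η = R / (R + r) = 3.32 / (3.32 + 0.258) = 0.9279

92.8 %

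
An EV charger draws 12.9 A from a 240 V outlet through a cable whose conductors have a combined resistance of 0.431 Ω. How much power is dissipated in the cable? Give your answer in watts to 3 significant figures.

Only the current and the line resistance are needed for the I²R loss.
The cable carries the full 12.9 A.
P_line = I² R_line = (12.90)² × 0.431 = 71.72 W

71.7 W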